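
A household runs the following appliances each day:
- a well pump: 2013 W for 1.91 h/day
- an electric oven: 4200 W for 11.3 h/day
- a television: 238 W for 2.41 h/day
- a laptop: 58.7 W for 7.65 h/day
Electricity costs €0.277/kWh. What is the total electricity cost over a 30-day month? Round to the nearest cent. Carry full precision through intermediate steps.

€434.84

well pump: 2013 W × 1.91 h × 30 d = 115,345 Wh = 115.3 kWh
electric oven: 4200 W × 11.3 h × 30 d = 1,423,800 Wh = 1,424 kWh
television: 238 W × 2.41 h × 30 d = 17,207 Wh = 17.21 kWh
laptop: 58.7 W × 7.65 h × 30 d = 13,472 Wh = 13.47 kWh
Total energy = 115.3 + 1,424 + 17.21 + 13.47 = 1,570 kWh
Cost = 1,570 kWh × €0.277 = €434.84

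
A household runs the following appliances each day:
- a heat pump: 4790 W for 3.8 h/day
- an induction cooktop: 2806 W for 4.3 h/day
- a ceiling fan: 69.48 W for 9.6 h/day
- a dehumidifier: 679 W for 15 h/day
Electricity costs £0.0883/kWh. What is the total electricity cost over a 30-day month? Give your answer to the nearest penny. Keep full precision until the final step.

£108.93

heat pump: 4790 W × 3.8 h × 30 d = 546,060 Wh = 546.1 kWh
induction cooktop: 2806 W × 4.3 h × 30 d = 361,974 Wh = 362 kWh
ceiling fan: 69.48 W × 9.6 h × 30 d = 20,010 Wh = 20.01 kWh
dehumidifier: 679 W × 15 h × 30 d = 305,550 Wh = 305.6 kWh
Total energy = 546.1 + 362 + 20.01 + 305.6 = 1,234 kWh
Cost = 1,234 kWh × £0.0883 = £108.93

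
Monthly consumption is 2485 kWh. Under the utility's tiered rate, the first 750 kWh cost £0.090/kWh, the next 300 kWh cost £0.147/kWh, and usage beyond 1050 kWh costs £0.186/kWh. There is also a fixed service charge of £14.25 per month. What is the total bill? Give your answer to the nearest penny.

£392.76

First 750 kWh × £0.090 = £67.50
Next 300 kWh × £0.147 = £44.10
Remaining 1435 kWh × £0.186 = £266.91
Energy charge = £378.51; + service £14.25 = £392.76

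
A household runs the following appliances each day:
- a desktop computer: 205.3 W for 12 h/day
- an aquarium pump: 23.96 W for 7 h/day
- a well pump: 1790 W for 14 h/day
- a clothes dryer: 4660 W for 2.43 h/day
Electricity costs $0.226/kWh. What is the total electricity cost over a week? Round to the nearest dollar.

$62

desktop computer: 205.3 W × 12 h × 7 d = 17,245 Wh = 17.25 kWh
aquarium pump: 23.96 W × 7 h × 7 d = 1,174 Wh = 1.174 kWh
well pump: 1790 W × 14 h × 7 d = 175,420 Wh = 175.4 kWh
clothes dryer: 4660 W × 2.43 h × 7 d = 79,267 Wh = 79.27 kWh
Total energy = 17.25 + 1.174 + 175.4 + 79.27 = 273.1 kWh
Cost = 273.1 kWh × $0.226 = $61.72 ≈ $62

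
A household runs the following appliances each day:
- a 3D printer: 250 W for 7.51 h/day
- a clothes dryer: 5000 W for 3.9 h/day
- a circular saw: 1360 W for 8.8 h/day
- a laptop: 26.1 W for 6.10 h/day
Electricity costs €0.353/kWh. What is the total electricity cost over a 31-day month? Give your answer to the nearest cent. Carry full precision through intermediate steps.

3D printer: 250 W × 7.51 h × 31 d = 58,202 Wh = 58.2 kWh
clothes dryer: 5000 W × 3.9 h × 31 d = 604,500 Wh = 604.5 kWh
circular saw: 1360 W × 8.8 h × 31 d = 371,008 Wh = 371 kWh
laptop: 26.1 W × 6.10 h × 31 d = 4,936 Wh = 4.936 kWh
Total energy = 58.2 + 604.5 + 371 + 4.936 = 1,039 kWh
Cost = 1,039 kWh × €0.353 = €366.64

€366.64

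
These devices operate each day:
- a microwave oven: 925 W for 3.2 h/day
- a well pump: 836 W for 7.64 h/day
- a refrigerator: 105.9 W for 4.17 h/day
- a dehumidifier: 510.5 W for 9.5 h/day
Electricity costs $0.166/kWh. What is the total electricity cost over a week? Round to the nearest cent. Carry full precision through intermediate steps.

microwave oven: 925 W × 3.2 h × 7 d = 20,720 Wh = 20.72 kWh
well pump: 836 W × 7.64 h × 7 d = 44,709 Wh = 44.71 kWh
refrigerator: 105.9 W × 4.17 h × 7 d = 3,091 Wh = 3.091 kWh
dehumidifier: 510.5 W × 9.5 h × 7 d = 33,948 Wh = 33.95 kWh
Total energy = 20.72 + 44.71 + 3.091 + 33.95 = 102.5 kWh
Cost = 102.5 kWh × $0.166 = $17.01

$17.01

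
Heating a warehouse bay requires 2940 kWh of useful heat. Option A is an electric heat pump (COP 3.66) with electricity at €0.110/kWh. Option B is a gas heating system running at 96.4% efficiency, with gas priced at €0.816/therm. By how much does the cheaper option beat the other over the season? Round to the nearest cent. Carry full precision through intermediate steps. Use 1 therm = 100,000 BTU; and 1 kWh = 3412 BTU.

€3.45

Heat load = 2940 kWh × 3412 = 10,031,280 BTU
Gas: input = 10,031,280 / 0.964 = 10,405,892 BTU = 104.1 therm → 104.1 × €0.816 = €84.91
Heat pump: 10,031,280 BTU / 3412 = 2,940 kWh heat; / 3.66 = 803.3 kWh in → × €0.110 = €88.36
Difference = |€84.91 − €88.36| = €3.45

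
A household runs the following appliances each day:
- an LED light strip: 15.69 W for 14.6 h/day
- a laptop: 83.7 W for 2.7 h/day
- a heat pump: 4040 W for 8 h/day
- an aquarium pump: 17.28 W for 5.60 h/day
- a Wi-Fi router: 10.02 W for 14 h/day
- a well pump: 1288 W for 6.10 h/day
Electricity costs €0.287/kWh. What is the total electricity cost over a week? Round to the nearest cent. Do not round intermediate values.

LED light strip: 15.69 W × 14.6 h × 7 d = 1,604 Wh = 1.604 kWh
laptop: 83.7 W × 2.7 h × 7 d = 1,582 Wh = 1.582 kWh
heat pump: 4040 W × 8 h × 7 d = 226,240 Wh = 226.2 kWh
aquarium pump: 17.28 W × 5.60 h × 7 d = 677 Wh = 0.6774 kWh
Wi-Fi router: 10.02 W × 14 h × 7 d = 982 Wh = 0.982 kWh
well pump: 1288 W × 6.10 h × 7 d = 54,998 Wh = 55 kWh
Total energy = 1.604 + 1.582 + 226.2 + 0.6774 + 0.982 + 55 = 286.1 kWh
Cost = 286.1 kWh × €0.287 = €82.11

€82.11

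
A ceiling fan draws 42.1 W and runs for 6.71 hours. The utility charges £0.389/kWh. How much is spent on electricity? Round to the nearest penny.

Energy = 42.1 W × 6.71 h = 282 Wh = 0.2825 kWh
Cost = 0.2825 kWh × £0.389/kWh = £0.11

£0.11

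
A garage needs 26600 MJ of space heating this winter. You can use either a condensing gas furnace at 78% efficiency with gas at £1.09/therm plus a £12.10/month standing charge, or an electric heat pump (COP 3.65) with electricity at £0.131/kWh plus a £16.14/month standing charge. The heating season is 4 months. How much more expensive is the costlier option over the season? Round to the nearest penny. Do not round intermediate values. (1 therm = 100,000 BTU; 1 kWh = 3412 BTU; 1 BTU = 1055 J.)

£70.96

Heat load = 26600 MJ = 26,600,000,000 J / 1055 = 25,213,270 BTU
Gas: input = 25,213,270 / 0.78 = 32,324,705 BTU = 323.2 therm → 323.2 × £1.09 = £352.34; + 4 × £12.10 standing = £400.74
Heat pump: 25,213,270 BTU / 3412 = 7,390 kWh heat; / 3.65 = 2,025 kWh in → × £0.131 = £265.22; + 4 × £16.14 standing = £329.78
Difference = |£400.74 − £329.78| = £70.96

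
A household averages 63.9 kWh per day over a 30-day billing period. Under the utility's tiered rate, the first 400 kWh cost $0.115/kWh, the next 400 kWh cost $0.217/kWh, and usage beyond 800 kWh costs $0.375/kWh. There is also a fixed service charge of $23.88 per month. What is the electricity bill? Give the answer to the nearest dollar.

Usage = 63.9 kWh/day × 30 days = 1917 kWh
First 400 kWh × $0.115 = $46.00
Next 400 kWh × $0.217 = $86.80
Remaining 1117 kWh × $0.375 = $418.88
Energy charge = $551.67; + service $23.88 = $575.55 ≈ $576

$576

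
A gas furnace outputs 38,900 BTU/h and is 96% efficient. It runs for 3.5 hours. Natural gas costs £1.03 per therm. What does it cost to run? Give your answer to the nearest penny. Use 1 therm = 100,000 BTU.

£1.46

Heat delivered = 38,900 BTU/h × 3.5 h = 136,150 BTU
Gas input = 136,150 / 0.96 = 141,823 BTU
= 141,823 / 100,000 = 1.418 therm
Cost = 1.418 × £1.03/therm = £1.46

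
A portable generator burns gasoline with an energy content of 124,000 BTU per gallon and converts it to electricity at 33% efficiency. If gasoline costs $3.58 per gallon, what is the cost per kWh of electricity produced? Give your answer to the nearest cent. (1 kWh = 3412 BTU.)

$0.30

Electrical output per gallon = 124,000 BTU × 0.33 / 3412 BTU/kWh = 11.99 kWh
Cost per kWh = $3.58 / 11.99 kWh = $0.299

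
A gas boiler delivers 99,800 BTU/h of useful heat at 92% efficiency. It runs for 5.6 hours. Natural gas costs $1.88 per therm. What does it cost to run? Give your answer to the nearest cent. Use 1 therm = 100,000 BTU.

Heat delivered = 99,800 BTU/h × 5.6 h = 558,880 BTU
Gas input = 558,880 / 0.92 = 607,478 BTU
= 607,478 / 100,000 = 6.075 therm
Cost = 6.075 × $1.88/therm = $11.42

$11.42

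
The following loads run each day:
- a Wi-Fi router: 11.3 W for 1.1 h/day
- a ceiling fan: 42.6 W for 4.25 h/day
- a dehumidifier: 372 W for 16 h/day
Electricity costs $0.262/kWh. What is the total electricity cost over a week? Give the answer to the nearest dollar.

$11

Wi-Fi router: 11.3 W × 1.1 h × 7 d = 87 Wh = 0.08701 kWh
ceiling fan: 42.6 W × 4.25 h × 7 d = 1,267 Wh = 1.267 kWh
dehumidifier: 372 W × 16 h × 7 d = 41,664 Wh = 41.66 kWh
Total energy = 0.08701 + 1.267 + 41.66 = 43.02 kWh
Cost = 43.02 kWh × $0.262 = $11.27 ≈ $11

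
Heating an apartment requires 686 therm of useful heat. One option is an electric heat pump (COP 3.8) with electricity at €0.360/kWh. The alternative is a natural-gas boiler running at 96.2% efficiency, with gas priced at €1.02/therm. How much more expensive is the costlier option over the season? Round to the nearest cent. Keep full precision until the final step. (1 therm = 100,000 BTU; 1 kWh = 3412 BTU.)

€1177.37

Heat load = 686 therm × 100,000 = 68,600,000 BTU
Gas: input = 68,600,000 / 0.962 = 71,309,771 BTU = 713.1 therm → 713.1 × €1.02 = €727.36
Heat pump: 68,600,000 BTU / 3412 = 20,110 kWh heat; / 3.8 = 5,291 kWh in → × €0.360 = €1,904.73
Difference = |€727.36 − €1,904.73| = €1,177.37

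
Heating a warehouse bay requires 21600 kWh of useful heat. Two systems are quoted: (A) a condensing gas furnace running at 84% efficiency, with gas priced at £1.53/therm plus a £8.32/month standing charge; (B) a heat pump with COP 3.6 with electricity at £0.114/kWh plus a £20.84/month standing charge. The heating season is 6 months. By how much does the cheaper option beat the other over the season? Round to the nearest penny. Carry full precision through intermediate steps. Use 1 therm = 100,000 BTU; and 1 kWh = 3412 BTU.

£583.26

Heat load = 21600 kWh × 3412 = 73,699,200 BTU
Gas: input = 73,699,200 / 0.84 = 87,737,143 BTU = 877.4 therm → 877.4 × £1.53 = £1,342.38; + 6 × £8.32 standing = £1,392.30
Heat pump: 73,699,200 BTU / 3412 = 21,600 kWh heat; / 3.6 = 6,000 kWh in → × £0.114 = £684.00; + 6 × £20.84 standing = £809.04
Difference = |£1,392.30 − £809.04| = £583.26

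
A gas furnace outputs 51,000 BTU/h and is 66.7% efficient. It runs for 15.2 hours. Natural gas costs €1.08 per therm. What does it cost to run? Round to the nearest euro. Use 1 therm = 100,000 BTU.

Heat delivered = 51,000 BTU/h × 15.2 h = 775,200 BTU
Gas input = 775,200 / 0.667 = 1,162,219 BTU
= 1,162,219 / 100,000 = 11.62 therm
Cost = 11.62 × €1.08/therm = €12.55 ≈ €13

€13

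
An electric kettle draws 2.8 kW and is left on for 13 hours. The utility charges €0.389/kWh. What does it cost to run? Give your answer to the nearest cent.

Energy = 2800 W × 13 h = 36,400 Wh = 36.4 kWh
Cost = 36.4 kWh × €0.389/kWh = €14.16

€14.16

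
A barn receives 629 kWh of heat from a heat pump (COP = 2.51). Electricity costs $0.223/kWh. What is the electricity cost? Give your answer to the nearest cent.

$55.88

Electrical input = 629 kWh / 2.51 = 250.6 kWh
Cost = 250.6 × $0.223/kWh = $55.88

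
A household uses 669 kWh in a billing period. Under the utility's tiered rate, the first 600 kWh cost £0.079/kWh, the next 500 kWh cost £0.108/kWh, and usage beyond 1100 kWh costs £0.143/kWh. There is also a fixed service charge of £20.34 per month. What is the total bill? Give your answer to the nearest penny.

First 600 kWh × £0.079 = £47.40
Next 69 kWh × £0.108 = £7.45
Remaining tier: 0 kWh (not reached)
Energy charge = £54.85; + service £20.34 = £75.19

£75.19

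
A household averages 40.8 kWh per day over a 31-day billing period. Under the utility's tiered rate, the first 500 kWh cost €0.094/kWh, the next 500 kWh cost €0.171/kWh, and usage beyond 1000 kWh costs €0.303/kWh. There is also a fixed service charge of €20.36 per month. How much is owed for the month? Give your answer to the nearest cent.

€233.09

Usage = 40.8 kWh/day × 31 days = 1264.8 kWh
First 500 kWh × €0.094 = €47.00
Next 500 kWh × €0.171 = €85.50
Remaining 264.8 kWh × €0.303 = €80.23
Energy charge = €212.73; + service €20.36 = €233.09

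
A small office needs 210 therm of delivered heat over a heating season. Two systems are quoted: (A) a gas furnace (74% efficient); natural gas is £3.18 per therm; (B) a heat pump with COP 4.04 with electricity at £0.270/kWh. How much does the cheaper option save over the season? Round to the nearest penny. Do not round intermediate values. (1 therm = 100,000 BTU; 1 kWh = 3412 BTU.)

£491.10

Heat load = 210 therm × 100,000 = 21,000,000 BTU
Gas: input = 21,000,000 / 0.74 = 28,378,378 BTU = 283.8 therm → 283.8 × £3.18 = £902.43
Heat pump: 21,000,000 BTU / 3412 = 6,155 kWh heat; / 4.04 = 1,523 kWh in → × £0.270 = £411.33
Difference = |£902.43 − £411.33| = £491.10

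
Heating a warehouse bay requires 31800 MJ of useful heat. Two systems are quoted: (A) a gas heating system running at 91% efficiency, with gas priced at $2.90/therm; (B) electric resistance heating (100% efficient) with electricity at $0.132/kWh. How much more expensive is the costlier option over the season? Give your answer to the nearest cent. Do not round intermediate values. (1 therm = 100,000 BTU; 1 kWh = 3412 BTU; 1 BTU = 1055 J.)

Heat load = 31800 MJ = 31,800,000,000 J / 1055 = 30,142,180 BTU
Gas: input = 30,142,180 / 0.91 = 33,123,275 BTU = 331.2 therm → 331.2 × $2.90 = $960.57
Electric: 30,142,180 BTU / 3412 = 8,834 kWh → × $0.132 = $1,166.11
Difference = |$960.57 − $1,166.11| = $205.54

$205.54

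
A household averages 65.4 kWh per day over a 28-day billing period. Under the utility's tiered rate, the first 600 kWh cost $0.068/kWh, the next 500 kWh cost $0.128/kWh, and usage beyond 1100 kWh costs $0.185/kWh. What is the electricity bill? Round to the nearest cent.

$240.07

Usage = 65.4 kWh/day × 28 days = 1831.2 kWh
First 600 kWh × $0.068 = $40.80
Next 500 kWh × $0.128 = $64.00
Remaining 731.2 kWh × $0.185 = $135.27
Total = $240.07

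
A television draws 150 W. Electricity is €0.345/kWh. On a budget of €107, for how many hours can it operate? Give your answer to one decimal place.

Energy budget = €107 / €0.345 per kWh = 310.1 kWh = 310,145 Wh
Runtime = 310,145 Wh / 150 W = 2,068 h

2067.6 h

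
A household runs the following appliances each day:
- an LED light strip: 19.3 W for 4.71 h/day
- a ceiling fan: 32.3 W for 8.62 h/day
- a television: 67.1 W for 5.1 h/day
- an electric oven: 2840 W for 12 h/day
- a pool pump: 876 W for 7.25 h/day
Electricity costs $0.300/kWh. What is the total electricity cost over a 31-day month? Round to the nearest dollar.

$383

LED light strip: 19.3 W × 4.71 h × 31 d = 2,818 Wh = 2.818 kWh
ceiling fan: 32.3 W × 8.62 h × 31 d = 8,631 Wh = 8.631 kWh
television: 67.1 W × 5.1 h × 31 d = 10,609 Wh = 10.61 kWh
electric oven: 2840 W × 12 h × 31 d = 1,056,480 Wh = 1,056 kWh
pool pump: 876 W × 7.25 h × 31 d = 196,881 Wh = 196.9 kWh
Total energy = 2.818 + 8.631 + 10.61 + 1,056 + 196.9 = 1,275 kWh
Cost = 1,275 kWh × $0.300 = $382.63 ≈ $383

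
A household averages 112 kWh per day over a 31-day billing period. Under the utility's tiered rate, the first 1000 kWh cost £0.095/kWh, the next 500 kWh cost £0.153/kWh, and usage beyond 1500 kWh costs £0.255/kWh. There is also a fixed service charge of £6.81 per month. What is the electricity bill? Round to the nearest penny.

Usage = 112 kWh/day × 31 days = 3472 kWh
First 1000 kWh × £0.095 = £95.00
Next 500 kWh × £0.153 = £76.50
Remaining 1972 kWh × £0.255 = £502.86
Energy charge = £674.36; + service £6.81 = £681.17

£681.17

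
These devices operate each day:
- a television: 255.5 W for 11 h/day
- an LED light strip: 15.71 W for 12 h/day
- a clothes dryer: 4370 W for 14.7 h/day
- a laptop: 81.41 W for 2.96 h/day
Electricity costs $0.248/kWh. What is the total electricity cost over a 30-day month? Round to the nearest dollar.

$502

television: 255.5 W × 11 h × 30 d = 84,315 Wh = 84.31 kWh
LED light strip: 15.71 W × 12 h × 30 d = 5,656 Wh = 5.656 kWh
clothes dryer: 4370 W × 14.7 h × 30 d = 1,927,170 Wh = 1,927 kWh
laptop: 81.41 W × 2.96 h × 30 d = 7,229 Wh = 7.229 kWh
Total energy = 84.31 + 5.656 + 1,927 + 7.229 = 2,024 kWh
Cost = 2,024 kWh × $0.248 = $502.04 ≈ $502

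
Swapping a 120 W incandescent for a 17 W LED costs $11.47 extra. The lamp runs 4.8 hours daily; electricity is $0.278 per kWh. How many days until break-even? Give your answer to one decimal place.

Power saved = 120 − 17 = 103 W
Daily energy saved = 103 W × 4.8 h = 494.4 Wh = 0.4944 kWh
Daily savings = 0.4944 × $0.278 = $0.1374
Payback = $11.47 / $0.1374 per day = 83.45 days

83.5 days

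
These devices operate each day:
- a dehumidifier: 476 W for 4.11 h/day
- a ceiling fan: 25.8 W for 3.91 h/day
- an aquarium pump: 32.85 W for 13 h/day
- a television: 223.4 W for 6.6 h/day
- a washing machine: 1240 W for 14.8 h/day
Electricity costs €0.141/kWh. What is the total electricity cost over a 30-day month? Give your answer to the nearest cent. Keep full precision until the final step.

€94.37

dehumidifier: 476 W × 4.11 h × 30 d = 58,691 Wh = 58.69 kWh
ceiling fan: 25.8 W × 3.91 h × 30 d = 3,026 Wh = 3.026 kWh
aquarium pump: 32.85 W × 13 h × 30 d = 12,812 Wh = 12.81 kWh
television: 223.4 W × 6.6 h × 30 d = 44,233 Wh = 44.23 kWh
washing machine: 1240 W × 14.8 h × 30 d = 550,560 Wh = 550.6 kWh
Total energy = 58.69 + 3.026 + 12.81 + 44.23 + 550.6 = 669.3 kWh
Cost = 669.3 kWh × €0.141 = €94.37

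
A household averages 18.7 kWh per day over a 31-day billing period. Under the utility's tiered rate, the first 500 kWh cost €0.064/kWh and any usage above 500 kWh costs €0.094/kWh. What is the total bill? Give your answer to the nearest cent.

€39.49

Usage = 18.7 kWh/day × 31 days = 579.7 kWh
First 500 kWh × €0.064 = €32.00
Remaining 79.7 kWh × €0.094 = €7.49
Total = €39.49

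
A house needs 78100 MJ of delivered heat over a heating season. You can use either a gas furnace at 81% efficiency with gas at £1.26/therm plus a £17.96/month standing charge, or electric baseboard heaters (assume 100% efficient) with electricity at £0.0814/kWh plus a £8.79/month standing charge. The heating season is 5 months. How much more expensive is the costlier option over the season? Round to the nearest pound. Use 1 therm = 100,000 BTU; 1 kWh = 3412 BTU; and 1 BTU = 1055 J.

£569

Heat load = 78100 MJ = 78,100,000,000 J / 1055 = 74,028,436 BTU
Gas: input = 74,028,436 / 0.81 = 91,393,131 BTU = 913.9 therm → 913.9 × £1.26 = £1,151.55; + 5 × £17.96 standing = £1,241.35
Electric: 74,028,436 BTU / 3412 = 21,700 kWh → × £0.0814 = £1,766.09; + 5 × £8.79 standing = £1,810.04
Difference = |£1,241.35 − £1,810.04| = £568.69 ≈ £569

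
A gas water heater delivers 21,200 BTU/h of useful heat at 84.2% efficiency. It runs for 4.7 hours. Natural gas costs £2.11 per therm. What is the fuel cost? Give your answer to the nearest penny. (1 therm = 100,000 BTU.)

Heat delivered = 21,200 BTU/h × 4.7 h = 99,640 BTU
Gas input = 99,640 / 0.842 = 118,337 BTU
= 118,337 / 100,000 = 1.183 therm
Cost = 1.183 × £2.11/therm = £2.50

£2.50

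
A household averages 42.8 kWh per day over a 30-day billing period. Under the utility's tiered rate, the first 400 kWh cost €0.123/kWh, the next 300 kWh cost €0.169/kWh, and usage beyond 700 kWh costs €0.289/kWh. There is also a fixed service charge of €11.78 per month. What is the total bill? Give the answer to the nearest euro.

Usage = 42.8 kWh/day × 30 days = 1284 kWh
First 400 kWh × €0.123 = €49.20
Next 300 kWh × €0.169 = €50.70
Remaining 584 kWh × €0.289 = €168.78
Energy charge = €268.68; + service €11.78 = €280.46 ≈ €280

€280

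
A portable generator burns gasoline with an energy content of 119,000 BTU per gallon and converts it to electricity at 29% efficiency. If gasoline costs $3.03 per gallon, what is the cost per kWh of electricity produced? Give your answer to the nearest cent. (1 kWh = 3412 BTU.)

Electrical output per gallon = 119,000 BTU × 0.29 / 3412 BTU/kWh = 10.11 kWh
Cost per kWh = $3.03 / 10.11 kWh = $0.300

$0.30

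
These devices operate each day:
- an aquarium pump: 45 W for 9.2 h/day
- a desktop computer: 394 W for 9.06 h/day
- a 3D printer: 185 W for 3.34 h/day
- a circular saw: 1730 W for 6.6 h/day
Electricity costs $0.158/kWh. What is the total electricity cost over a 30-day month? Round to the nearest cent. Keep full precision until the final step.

aquarium pump: 45 W × 9.2 h × 30 d = 12,420 Wh = 12.42 kWh
desktop computer: 394 W × 9.06 h × 30 d = 107,089 Wh = 107.1 kWh
3D printer: 185 W × 3.34 h × 30 d = 18,537 Wh = 18.54 kWh
circular saw: 1730 W × 6.6 h × 30 d = 342,540 Wh = 342.5 kWh
Total energy = 12.42 + 107.1 + 18.54 + 342.5 = 480.6 kWh
Cost = 480.6 kWh × $0.158 = $75.93

$75.93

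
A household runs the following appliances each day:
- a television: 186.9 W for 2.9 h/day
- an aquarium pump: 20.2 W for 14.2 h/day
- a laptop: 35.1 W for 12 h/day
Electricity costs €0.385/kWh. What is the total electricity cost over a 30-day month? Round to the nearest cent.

€14.44

television: 186.9 W × 2.9 h × 30 d = 16,260 Wh = 16.26 kWh
aquarium pump: 20.2 W × 14.2 h × 30 d = 8,605 Wh = 8.605 kWh
laptop: 35.1 W × 12 h × 30 d = 12,636 Wh = 12.64 kWh
Total energy = 16.26 + 8.605 + 12.64 = 37.5 kWh
Cost = 37.5 kWh × €0.385 = €14.44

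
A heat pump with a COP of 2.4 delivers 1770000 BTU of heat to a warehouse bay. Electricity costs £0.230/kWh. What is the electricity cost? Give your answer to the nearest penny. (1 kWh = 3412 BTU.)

£49.71

Heat delivered = 1,770,000 BTU / 3412 = 518.8 kWh
Electrical input = 518.8 kWh / 2.4 = 216.1 kWh
Cost = 216.1 × £0.230/kWh = £49.71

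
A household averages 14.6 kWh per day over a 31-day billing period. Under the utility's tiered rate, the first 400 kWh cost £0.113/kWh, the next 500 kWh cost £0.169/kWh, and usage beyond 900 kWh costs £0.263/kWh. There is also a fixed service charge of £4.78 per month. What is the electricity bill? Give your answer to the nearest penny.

Usage = 14.6 kWh/day × 31 days = 452.6 kWh
First 400 kWh × £0.113 = £45.20
Next 52.6 kWh × £0.169 = £8.89
Remaining tier: 0 kWh (not reached)
Energy charge = £54.09; + service £4.78 = £58.87

£58.87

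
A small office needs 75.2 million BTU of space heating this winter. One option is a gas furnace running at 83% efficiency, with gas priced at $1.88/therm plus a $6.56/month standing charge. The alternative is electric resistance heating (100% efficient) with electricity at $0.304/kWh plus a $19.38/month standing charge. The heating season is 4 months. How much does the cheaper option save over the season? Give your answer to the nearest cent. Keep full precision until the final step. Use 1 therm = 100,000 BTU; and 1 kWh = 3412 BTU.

Heat load = 75.2 × 10⁶ BTU = 75,200,000 BTU
Gas: input = 75,200,000 / 0.83 = 90,602,410 BTU = 906 therm → 906 × $1.88 = $1,703.33; + 4 × $6.56 standing = $1,729.57
Electric: 75,200,000 BTU / 3412 = 22,040 kWh → × $0.304 = $6,700.12; + 4 × $19.38 standing = $6,777.64
Difference = |$1,729.57 − $6,777.64| = $5,048.07

$5048.07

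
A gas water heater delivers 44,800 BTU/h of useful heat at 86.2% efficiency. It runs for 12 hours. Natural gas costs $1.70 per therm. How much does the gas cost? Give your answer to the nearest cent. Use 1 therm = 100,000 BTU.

$10.60

Heat delivered = 44,800 BTU/h × 12 h = 537,600 BTU
Gas input = 537,600 / 0.862 = 623,666 BTU
= 623,666 / 100,000 = 6.237 therm
Cost = 6.237 × $1.70/therm = $10.60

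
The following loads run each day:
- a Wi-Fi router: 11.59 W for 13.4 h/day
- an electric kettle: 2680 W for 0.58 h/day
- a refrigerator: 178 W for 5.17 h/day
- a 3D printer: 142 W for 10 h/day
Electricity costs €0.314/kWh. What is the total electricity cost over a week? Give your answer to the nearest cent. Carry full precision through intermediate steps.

Wi-Fi router: 11.59 W × 13.4 h × 7 d = 1,087 Wh = 1.087 kWh
electric kettle: 2680 W × 0.58 h × 7 d = 10,881 Wh = 10.88 kWh
refrigerator: 178 W × 5.17 h × 7 d = 6,442 Wh = 6.442 kWh
3D printer: 142 W × 10 h × 7 d = 9,940 Wh = 9.94 kWh
Total energy = 1.087 + 10.88 + 6.442 + 9.94 = 28.35 kWh
Cost = 28.35 kWh × €0.314 = €8.90

€8.90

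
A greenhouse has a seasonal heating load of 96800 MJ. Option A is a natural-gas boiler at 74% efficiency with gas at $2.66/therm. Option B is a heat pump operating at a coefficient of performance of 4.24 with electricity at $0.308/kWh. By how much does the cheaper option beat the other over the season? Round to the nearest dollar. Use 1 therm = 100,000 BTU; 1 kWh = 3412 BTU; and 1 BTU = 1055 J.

Heat load = 96800 MJ = 96,800,000,000 J / 1055 = 91,753,555 BTU
Gas: input = 91,753,555 / 0.74 = 123,991,290 BTU = 1,240 therm → 1,240 × $2.66 = $3,298.17
Heat pump: 91,753,555 BTU / 3412 = 26,890 kWh heat; / 4.24 = 6,342 kWh in → × $0.308 = $1,953.43
Difference = |$3,298.17 − $1,953.43| = $1,344.73 ≈ $1345

$1345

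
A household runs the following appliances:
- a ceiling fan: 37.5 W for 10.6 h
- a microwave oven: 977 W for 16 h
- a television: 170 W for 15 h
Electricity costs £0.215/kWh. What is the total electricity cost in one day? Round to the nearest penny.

£3.99

ceiling fan: 37.5 W × 10.6 h = 398 Wh = 0.3975 kWh
microwave oven: 977 W × 16 h = 15,632 Wh = 15.63 kWh
television: 170 W × 15 h = 2,550 Wh = 2.55 kWh
Total energy = 0.3975 + 15.63 + 2.55 = 18.58 kWh
Cost = 18.58 kWh × £0.215 = £3.99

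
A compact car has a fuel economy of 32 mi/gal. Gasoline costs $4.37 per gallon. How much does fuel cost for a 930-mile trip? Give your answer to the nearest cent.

Fuel = 930 mi / 32 mpg = 29.06 gal
Cost = 29.06 gal × $4.37/gal = $127.00

$127.00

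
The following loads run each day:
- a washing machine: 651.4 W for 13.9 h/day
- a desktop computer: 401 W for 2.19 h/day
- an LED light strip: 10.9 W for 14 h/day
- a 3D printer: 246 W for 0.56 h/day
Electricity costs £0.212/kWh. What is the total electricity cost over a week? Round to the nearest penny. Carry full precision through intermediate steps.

washing machine: 651.4 W × 13.9 h × 7 d = 63,381 Wh = 63.38 kWh
desktop computer: 401 W × 2.19 h × 7 d = 6,147 Wh = 6.147 kWh
LED light strip: 10.9 W × 14 h × 7 d = 1,068 Wh = 1.068 kWh
3D printer: 246 W × 0.56 h × 7 d = 964 Wh = 0.9643 kWh
Total energy = 63.38 + 6.147 + 1.068 + 0.9643 = 71.56 kWh
Cost = 71.56 kWh × £0.212 = £15.17

£15.17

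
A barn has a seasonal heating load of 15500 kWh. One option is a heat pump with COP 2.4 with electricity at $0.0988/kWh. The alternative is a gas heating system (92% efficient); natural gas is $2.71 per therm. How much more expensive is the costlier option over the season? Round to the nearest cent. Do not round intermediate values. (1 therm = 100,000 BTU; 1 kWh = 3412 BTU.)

$919.75

Heat load = 15500 kWh × 3412 = 52,886,000 BTU
Gas: input = 52,886,000 / 0.92 = 57,484,783 BTU = 574.8 therm → 574.8 × $2.71 = $1,557.84
Heat pump: 52,886,000 BTU / 3412 = 15,500 kWh heat; / 2.4 = 6,458 kWh in → × $0.0988 = $638.08
Difference = |$1,557.84 − $638.08| = $919.75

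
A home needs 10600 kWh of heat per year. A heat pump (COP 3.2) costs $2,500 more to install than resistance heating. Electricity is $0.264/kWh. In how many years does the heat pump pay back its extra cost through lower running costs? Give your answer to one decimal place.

Resistance: 10600 kWh × $0.264 = $2,798.40/yr
Heat pump: 10600 / 3.2 = 3312 kWh in → × $0.264 = $874.50/yr
Annual savings = $1,923.90
Payback = $2,500 / $1,923.90 = 1.3 years

1.3 years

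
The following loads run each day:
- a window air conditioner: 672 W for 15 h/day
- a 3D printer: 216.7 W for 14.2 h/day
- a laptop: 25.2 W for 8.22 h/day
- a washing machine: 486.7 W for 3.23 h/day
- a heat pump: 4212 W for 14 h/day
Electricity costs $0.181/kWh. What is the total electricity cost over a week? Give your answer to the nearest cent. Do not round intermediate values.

$93.64

window air conditioner: 672 W × 15 h × 7 d = 70,560 Wh = 70.56 kWh
3D printer: 216.7 W × 14.2 h × 7 d = 21,540 Wh = 21.54 kWh
laptop: 25.2 W × 8.22 h × 7 d = 1,450 Wh = 1.45 kWh
washing machine: 486.7 W × 3.23 h × 7 d = 11,004 Wh = 11 kWh
heat pump: 4212 W × 14 h × 7 d = 412,776 Wh = 412.8 kWh
Total energy = 70.56 + 21.54 + 1.45 + 11 + 412.8 = 517.3 kWh
Cost = 517.3 kWh × $0.181 = $93.64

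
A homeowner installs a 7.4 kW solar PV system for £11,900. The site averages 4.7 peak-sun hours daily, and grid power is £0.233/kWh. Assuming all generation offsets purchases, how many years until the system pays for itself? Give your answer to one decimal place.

Daily generation = 7.4 kW × 4.7 h = 34.78 kWh
Annual generation = 34.78 × 365 = 12695 kWh
Annual savings = 12695 × £0.233 = £2,957.87
Payback = £11,900 / £2,957.87 = 4.02 years

4.0 years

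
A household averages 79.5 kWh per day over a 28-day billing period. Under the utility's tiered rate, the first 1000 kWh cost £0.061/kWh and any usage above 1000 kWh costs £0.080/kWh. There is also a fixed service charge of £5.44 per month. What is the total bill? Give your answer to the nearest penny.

£164.52

Usage = 79.5 kWh/day × 28 days = 2226 kWh
First 1000 kWh × £0.061 = £61.00
Remaining 1226 kWh × £0.080 = £98.08
Energy charge = £159.08; + service £5.44 = £164.52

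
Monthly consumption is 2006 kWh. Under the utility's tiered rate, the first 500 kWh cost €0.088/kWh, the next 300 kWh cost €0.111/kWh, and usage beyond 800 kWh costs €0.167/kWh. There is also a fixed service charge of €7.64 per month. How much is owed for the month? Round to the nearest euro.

First 500 kWh × €0.088 = €44.00
Next 300 kWh × €0.111 = €33.30
Remaining 1206 kWh × €0.167 = €201.40
Energy charge = €278.70; + service €7.64 = €286.34 ≈ €286

€286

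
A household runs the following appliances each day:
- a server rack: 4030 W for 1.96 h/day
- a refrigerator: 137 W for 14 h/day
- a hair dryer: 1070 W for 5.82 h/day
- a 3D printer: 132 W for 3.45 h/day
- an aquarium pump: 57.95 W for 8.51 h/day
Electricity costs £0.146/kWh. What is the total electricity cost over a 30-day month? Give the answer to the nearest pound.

£74

server rack: 4030 W × 1.96 h × 30 d = 236,964 Wh = 237 kWh
refrigerator: 137 W × 14 h × 30 d = 57,540 Wh = 57.54 kWh
hair dryer: 1070 W × 5.82 h × 30 d = 186,822 Wh = 186.8 kWh
3D printer: 132 W × 3.45 h × 30 d = 13,662 Wh = 13.66 kWh
aquarium pump: 57.95 W × 8.51 h × 30 d = 14,795 Wh = 14.79 kWh
Total energy = 237 + 57.54 + 186.8 + 13.66 + 14.79 = 509.8 kWh
Cost = 509.8 kWh × £0.146 = £74.43 ≈ £74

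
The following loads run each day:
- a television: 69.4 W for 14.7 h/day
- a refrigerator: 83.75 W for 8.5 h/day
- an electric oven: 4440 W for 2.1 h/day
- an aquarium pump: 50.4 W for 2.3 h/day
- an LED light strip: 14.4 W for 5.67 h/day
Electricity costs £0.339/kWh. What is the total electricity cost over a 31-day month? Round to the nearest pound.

£118

television: 69.4 W × 14.7 h × 31 d = 31,626 Wh = 31.63 kWh
refrigerator: 83.75 W × 8.5 h × 31 d = 22,068 Wh = 22.07 kWh
electric oven: 4440 W × 2.1 h × 31 d = 289,044 Wh = 289 kWh
aquarium pump: 50.4 W × 2.3 h × 31 d = 3,594 Wh = 3.594 kWh
LED light strip: 14.4 W × 5.67 h × 31 d = 2,531 Wh = 2.531 kWh
Total energy = 31.63 + 22.07 + 289 + 3.594 + 2.531 = 348.9 kWh
Cost = 348.9 kWh × £0.339 = £118.26 ≈ £118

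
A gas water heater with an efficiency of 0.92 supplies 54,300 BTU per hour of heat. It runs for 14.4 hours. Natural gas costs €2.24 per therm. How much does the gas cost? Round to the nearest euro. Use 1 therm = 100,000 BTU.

€19

Heat delivered = 54,300 BTU/h × 14.4 h = 781,920 BTU
Gas input = 781,920 / 0.92 = 849,913 BTU
= 849,913 / 100,000 = 8.499 therm
Cost = 8.499 × €2.24/therm = €19.04 ≈ €19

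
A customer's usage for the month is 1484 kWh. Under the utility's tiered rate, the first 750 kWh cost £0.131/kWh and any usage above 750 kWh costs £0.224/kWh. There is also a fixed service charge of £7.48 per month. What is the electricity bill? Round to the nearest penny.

First 750 kWh × £0.131 = £98.25
Remaining 734 kWh × £0.224 = £164.42
Energy charge = £262.67; + service £7.48 = £270.15

£270.15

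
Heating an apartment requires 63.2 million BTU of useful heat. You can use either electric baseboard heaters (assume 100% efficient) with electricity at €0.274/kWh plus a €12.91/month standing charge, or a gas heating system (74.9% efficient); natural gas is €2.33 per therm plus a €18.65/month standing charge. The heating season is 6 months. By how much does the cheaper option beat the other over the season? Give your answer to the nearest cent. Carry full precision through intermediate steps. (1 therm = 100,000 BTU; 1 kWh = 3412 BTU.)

€3074.79

Heat load = 63.2 × 10⁶ BTU = 63,200,000 BTU
Gas: input = 63,200,000 / 0.749 = 84,379,172 BTU = 843.8 therm → 843.8 × €2.33 = €1,966.03; + 6 × €18.65 standing = €2,077.93
Electric: 63,200,000 BTU / 3412 = 18,520 kWh → × €0.274 = €5,075.26; + 6 × €12.91 standing = €5,152.72
Difference = |€2,077.93 − €5,152.72| = €3,074.79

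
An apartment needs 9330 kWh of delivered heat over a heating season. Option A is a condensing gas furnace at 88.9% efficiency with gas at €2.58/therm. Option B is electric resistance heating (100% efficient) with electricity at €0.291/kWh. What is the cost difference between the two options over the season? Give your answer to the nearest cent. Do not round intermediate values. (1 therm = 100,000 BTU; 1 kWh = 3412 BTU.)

Heat load = 9330 kWh × 3412 = 31,833,960 BTU
Gas: input = 31,833,960 / 0.889 = 35,808,729 BTU = 358.1 therm → 358.1 × €2.58 = €923.87
Electric: 31,833,960 BTU / 3412 = 9,330 kWh → × €0.291 = €2,715.03
Difference = |€923.87 − €2,715.03| = €1,791.16

€1791.16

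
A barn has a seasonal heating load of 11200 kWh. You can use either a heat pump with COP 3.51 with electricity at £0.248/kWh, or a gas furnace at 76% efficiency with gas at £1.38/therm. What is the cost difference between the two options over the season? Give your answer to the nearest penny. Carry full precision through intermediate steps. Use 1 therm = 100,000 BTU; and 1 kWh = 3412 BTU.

Heat load = 11200 kWh × 3412 = 38,214,400 BTU
Gas: input = 38,214,400 / 0.76 = 50,282,105 BTU = 502.8 therm → 502.8 × £1.38 = £693.89
Heat pump: 38,214,400 BTU / 3412 = 11,200 kWh heat; / 3.51 = 3,191 kWh in → × £0.248 = £791.34
Difference = |£693.89 − £791.34| = £97.45

£97.45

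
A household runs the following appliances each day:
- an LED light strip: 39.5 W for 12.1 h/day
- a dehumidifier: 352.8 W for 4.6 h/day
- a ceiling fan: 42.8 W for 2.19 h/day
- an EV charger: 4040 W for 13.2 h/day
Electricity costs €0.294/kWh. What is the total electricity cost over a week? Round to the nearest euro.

€114

LED light strip: 39.5 W × 12.1 h × 7 d = 3,346 Wh = 3.346 kWh
dehumidifier: 352.8 W × 4.6 h × 7 d = 11,360 Wh = 11.36 kWh
ceiling fan: 42.8 W × 2.19 h × 7 d = 656 Wh = 0.6561 kWh
EV charger: 4040 W × 13.2 h × 7 d = 373,296 Wh = 373.3 kWh
Total energy = 3.346 + 11.36 + 0.6561 + 373.3 = 388.7 kWh
Cost = 388.7 kWh × €0.294 = €114.27 ≈ €114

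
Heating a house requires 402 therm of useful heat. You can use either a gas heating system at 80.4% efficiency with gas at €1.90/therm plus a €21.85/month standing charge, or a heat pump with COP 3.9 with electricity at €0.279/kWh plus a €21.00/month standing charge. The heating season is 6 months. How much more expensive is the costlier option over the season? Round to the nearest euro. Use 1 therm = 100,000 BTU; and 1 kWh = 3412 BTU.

Heat load = 402 therm × 100,000 = 40,200,000 BTU
Gas: input = 40,200,000 / 0.804 = 50,000,000 BTU = 500 therm → 500 × €1.90 = €950.00; + 6 × €21.85 standing = €1,081.10
Heat pump: 40,200,000 BTU / 3412 = 11,780 kWh heat; / 3.9 = 3,021 kWh in → × €0.279 = €842.86; + 6 × €21.00 standing = €968.86
Difference = |€1,081.10 − €968.86| = €112.24 ≈ €112

€112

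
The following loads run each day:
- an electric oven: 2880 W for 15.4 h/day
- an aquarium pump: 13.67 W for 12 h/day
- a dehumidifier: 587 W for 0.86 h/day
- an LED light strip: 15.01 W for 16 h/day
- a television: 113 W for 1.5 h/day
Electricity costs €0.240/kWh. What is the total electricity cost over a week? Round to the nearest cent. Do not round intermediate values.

electric oven: 2880 W × 15.4 h × 7 d = 310,464 Wh = 310.5 kWh
aquarium pump: 13.67 W × 12 h × 7 d = 1,148 Wh = 1.148 kWh
dehumidifier: 587 W × 0.86 h × 7 d = 3,534 Wh = 3.534 kWh
LED light strip: 15.01 W × 16 h × 7 d = 1,681 Wh = 1.681 kWh
television: 113 W × 1.5 h × 7 d = 1,186 Wh = 1.187 kWh
Total energy = 310.5 + 1.148 + 3.534 + 1.681 + 1.187 = 318 kWh
Cost = 318 kWh × €0.240 = €76.32

€76.32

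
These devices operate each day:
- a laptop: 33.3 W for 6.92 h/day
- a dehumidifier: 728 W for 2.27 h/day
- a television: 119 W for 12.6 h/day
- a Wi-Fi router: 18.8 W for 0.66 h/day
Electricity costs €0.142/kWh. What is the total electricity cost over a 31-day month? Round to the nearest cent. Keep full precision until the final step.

laptop: 33.3 W × 6.92 h × 31 d = 7,144 Wh = 7.144 kWh
dehumidifier: 728 W × 2.27 h × 31 d = 51,229 Wh = 51.23 kWh
television: 119 W × 12.6 h × 31 d = 46,481 Wh = 46.48 kWh
Wi-Fi router: 18.8 W × 0.66 h × 31 d = 385 Wh = 0.3846 kWh
Total energy = 7.144 + 51.23 + 46.48 + 0.3846 = 105.2 kWh
Cost = 105.2 kWh × €0.142 = €14.94

€14.94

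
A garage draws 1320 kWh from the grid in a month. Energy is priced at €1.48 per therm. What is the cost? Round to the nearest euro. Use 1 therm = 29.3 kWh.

€67

1320 kWh × (0.03413 therm/kWh) = 45.05 therm
Cost = 45.05 therm × €1.48/therm = €66.68 ≈ €67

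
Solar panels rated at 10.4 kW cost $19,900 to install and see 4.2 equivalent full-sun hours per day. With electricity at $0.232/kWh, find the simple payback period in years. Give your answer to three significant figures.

Daily generation = 10.4 kW × 4.2 h = 43.68 kWh
Annual generation = 43.68 × 365 = 15943 kWh
Annual savings = 15943 × $0.232 = $3,698.82
Payback = $19,900 / $3,698.82 = 5.38 years

5.38 years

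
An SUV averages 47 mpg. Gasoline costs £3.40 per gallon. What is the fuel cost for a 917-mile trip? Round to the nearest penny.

£66.34

Fuel = 917 mi / 47 mpg = 19.51 gal
Cost = 19.51 gal × £3.40/gal = £66.34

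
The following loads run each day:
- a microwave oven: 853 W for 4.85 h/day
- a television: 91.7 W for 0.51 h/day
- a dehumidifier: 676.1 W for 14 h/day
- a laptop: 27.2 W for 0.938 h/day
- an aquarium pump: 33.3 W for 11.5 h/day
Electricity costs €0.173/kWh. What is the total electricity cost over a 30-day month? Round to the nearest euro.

€73

microwave oven: 853 W × 4.85 h × 30 d = 124,111 Wh = 124.1 kWh
television: 91.7 W × 0.51 h × 30 d = 1,403 Wh = 1.403 kWh
dehumidifier: 676.1 W × 14 h × 30 d = 283,962 Wh = 284 kWh
laptop: 27.2 W × 0.938 h × 30 d = 765 Wh = 0.7654 kWh
aquarium pump: 33.3 W × 11.5 h × 30 d = 11,488 Wh = 11.49 kWh
Total energy = 124.1 + 1.403 + 284 + 0.7654 + 11.49 = 421.7 kWh
Cost = 421.7 kWh × €0.173 = €72.96 ≈ €73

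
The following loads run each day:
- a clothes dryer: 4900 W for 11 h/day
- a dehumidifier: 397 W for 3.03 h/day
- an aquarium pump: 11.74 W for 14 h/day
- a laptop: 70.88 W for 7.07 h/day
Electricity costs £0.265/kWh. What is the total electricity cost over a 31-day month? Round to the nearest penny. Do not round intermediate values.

£458.14

clothes dryer: 4900 W × 11 h × 31 d = 1,670,900 Wh = 1,671 kWh
dehumidifier: 397 W × 3.03 h × 31 d = 37,290 Wh = 37.29 kWh
aquarium pump: 11.74 W × 14 h × 31 d = 5,095 Wh = 5.095 kWh
laptop: 70.88 W × 7.07 h × 31 d = 15,535 Wh = 15.53 kWh
Total energy = 1,671 + 37.29 + 5.095 + 15.53 = 1,729 kWh
Cost = 1,729 kWh × £0.265 = £458.14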